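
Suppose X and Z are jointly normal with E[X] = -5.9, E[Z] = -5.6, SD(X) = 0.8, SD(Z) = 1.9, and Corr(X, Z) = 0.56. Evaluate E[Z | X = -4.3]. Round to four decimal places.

For a bivariate normal, E[Z | X=x] = μ_Z + ρ·(σ_Z/σ_X)·(x − μ_X).
E[Z | X=-4.3] = -5.6 + (0.56)·(1.9/0.8)·(-4.3 − (-5.9)) = -5.6 + (1.33)·(1.6) = -3.4720.

-3.4720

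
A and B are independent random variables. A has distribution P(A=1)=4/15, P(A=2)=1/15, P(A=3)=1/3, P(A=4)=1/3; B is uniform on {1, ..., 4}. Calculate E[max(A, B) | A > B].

46/13

P(A > B) = 13/30.
Summing max(A,B)·P(x,y) over outcomes with A > B gives 23/15.
E[max(A, B) | A > B] = (23/15) / (13/30) = 46/13.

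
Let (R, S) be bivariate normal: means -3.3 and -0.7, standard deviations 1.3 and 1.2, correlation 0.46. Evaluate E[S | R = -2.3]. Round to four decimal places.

The regression of S on R has slope ρ·σ_S/σ_R and passes through (μ_R, μ_S).
E[S | R=-2.3] = -0.7 + (0.46)·(1.2/1.3)·(-2.3 − (-3.3)) = -0.7 + (0.42462)·(1) = -0.2754.

-0.2754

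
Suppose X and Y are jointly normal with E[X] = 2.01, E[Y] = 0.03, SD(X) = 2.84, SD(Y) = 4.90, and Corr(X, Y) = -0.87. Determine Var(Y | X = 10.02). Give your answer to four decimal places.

5.8368

For a bivariate normal, Var(Y | X=x) = σ_Y²(1 − ρ²).
Var(Y | X=10.02) = (4.90)²·(1 − (-0.87)²) = 24.01·0.2431 = 5.8368.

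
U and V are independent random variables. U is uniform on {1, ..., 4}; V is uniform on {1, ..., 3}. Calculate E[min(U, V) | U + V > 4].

13/6

Outcomes with U + V > 4: (2,3), (3,2), (3,3), (4,1), (4,2), (4,3), each with probability 1/12.
E[min(U, V) | U + V > 4] = (2 + 2 + 3 + 1 + 2 + 3) / 6 = 13/6.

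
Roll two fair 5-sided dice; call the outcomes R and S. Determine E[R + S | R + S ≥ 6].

P(R + S ≥ 6) = 3/5.
Summing (R+S)·P(x,y) over outcomes with R + S ≥ 6 gives 22/5.
E[R + S | R + S ≥ 6] = (22/5) / (3/5) = 22/3.

22/3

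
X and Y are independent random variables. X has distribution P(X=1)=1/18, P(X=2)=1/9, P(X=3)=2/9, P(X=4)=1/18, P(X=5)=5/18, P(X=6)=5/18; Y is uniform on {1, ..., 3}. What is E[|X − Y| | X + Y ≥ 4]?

P(X + Y ≥ 4) = 25/27.
Summing |X−Y|·P(x,y) over outcomes with X + Y ≥ 4 gives 127/54.
E[|X − Y| | X + Y ≥ 4] = (127/54) / (25/27) = 127/50.

127/50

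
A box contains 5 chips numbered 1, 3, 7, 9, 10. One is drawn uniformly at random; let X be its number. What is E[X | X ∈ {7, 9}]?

P(X ∈ {7, 9}) = 2/5.
Σ over the event: 7·1/5 + 9·1/5 = 16/5.
E[X | X ∈ {7, 9}] = (16/5) / (2/5) = 8.

8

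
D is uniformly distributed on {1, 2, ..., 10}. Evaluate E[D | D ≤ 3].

Given D ≤ 3, D is equally likely to be any of {1, 2, 3}.
E[D | D ≤ 3] = (1 + 2 + 3) / 3 = 2.

2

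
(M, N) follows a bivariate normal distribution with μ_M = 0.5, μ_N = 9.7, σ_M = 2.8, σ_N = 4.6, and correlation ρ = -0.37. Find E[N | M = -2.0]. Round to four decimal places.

11.2196

For a bivariate normal, E[N | M=x] = μ_N + ρ·(σ_N/σ_M)·(x − μ_M).
E[N | M=-2.0] = 9.7 + (-0.37)·(4.6/2.8)·(-2.0 − (0.5)) = 9.7 + (-0.607857)·(-2.5) = 11.2196.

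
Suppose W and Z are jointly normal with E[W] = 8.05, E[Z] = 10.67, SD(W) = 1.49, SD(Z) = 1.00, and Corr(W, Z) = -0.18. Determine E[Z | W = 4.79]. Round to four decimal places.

11.0638

E[Z | W=x] = μ_Z + ρ(σ_Z/σ_W)(x − μ_W) for jointly normal variables.
E[Z | W=4.79] = 10.67 + (-0.18)·(1.00/1.49)·(4.79 − (8.05)) = 10.67 + (-0.12081)·(-3.26) = 11.0638.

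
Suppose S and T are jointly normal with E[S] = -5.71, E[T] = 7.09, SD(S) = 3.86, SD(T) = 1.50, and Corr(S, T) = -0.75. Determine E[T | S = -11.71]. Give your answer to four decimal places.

For a bivariate normal, E[T | S=x] = μ_T + ρ·(σ_T/σ_S)·(x − μ_S).
E[T | S=-11.71] = 7.09 + (-0.75)·(1.50/3.86)·(-11.71 − (-5.71)) = 7.09 + (-0.29145)·(-6) = 8.8387.

8.8387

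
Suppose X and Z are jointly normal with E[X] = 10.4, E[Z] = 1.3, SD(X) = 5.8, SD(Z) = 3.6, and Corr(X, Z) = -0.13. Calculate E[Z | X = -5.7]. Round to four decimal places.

For a bivariate normal, E[Z | X=x] = μ_Z + ρ·(σ_Z/σ_X)·(x − μ_X).
E[Z | X=-5.7] = 1.3 + (-0.13)·(3.6/5.8)·(-5.7 − (10.4)) = 1.3 + (-0.08069)·(-16.1) = 2.5991.

2.5991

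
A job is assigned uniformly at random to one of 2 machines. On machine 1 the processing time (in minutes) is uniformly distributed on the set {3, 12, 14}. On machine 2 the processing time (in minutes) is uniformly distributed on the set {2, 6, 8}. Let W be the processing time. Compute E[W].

E[W | machine 1] = (3+12+14)/3 = 29/3.
E[W | machine 2] = (2+6+8)/3 = 16/3.
E[W] = (1/2)·(29/3) + (1/2)·(16/3) = 15/2.

15/2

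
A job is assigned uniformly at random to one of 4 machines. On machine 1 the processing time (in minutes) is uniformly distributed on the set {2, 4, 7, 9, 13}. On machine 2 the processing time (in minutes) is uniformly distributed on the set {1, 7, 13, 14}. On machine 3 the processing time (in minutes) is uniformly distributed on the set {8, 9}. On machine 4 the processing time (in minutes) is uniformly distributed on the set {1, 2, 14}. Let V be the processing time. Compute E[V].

359/48

E[V | machine 1] = (2+4+7+9+13)/5 = 7.
E[V | machine 2] = (1+7+13+14)/4 = 35/4.
E[V | machine 3] = (8+9)/2 = 17/2.
E[V | machine 4] = (1+2+14)/3 = 17/3.
By the law of total expectation,
E[V] = (1/4)·(7) + (1/4)·(35/4) + (1/4)·(17/2) + (1/4)·(17/3) = 359/48.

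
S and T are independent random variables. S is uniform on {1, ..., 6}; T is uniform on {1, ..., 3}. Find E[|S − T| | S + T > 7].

3

Outcomes with S + T > 7: (5,3), (6,2), (6,3), each with probability 1/18.
E[|S − T| | S + T > 7] = (2 + 4 + 3) / 3 = 3.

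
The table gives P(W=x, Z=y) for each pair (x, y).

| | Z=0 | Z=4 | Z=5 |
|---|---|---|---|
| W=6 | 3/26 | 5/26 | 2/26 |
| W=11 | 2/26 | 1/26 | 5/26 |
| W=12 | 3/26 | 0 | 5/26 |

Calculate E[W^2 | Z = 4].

301/6

P(Z = 4) = 3/13.
Σ W^2·P over the event = 36·(5/26) + 121·(1/26) = 301/26.
E[W^2 | Z = 4] = (301/26) / (3/13) = 301/6.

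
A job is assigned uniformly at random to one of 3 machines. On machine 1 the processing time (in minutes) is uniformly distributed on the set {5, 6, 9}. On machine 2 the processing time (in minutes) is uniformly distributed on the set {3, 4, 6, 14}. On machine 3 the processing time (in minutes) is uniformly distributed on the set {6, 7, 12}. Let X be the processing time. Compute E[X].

E[X | machine 1] = (5+6+9)/3 = 20/3.
E[X | machine 2] = (3+4+6+14)/4 = 27/4.
E[X | machine 3] = (6+7+12)/3 = 25/3.
By the law of total expectation,
E[X] = (1/3)·(20/3) + (1/3)·(27/4) + (1/3)·(25/3) = 29/4.

29/4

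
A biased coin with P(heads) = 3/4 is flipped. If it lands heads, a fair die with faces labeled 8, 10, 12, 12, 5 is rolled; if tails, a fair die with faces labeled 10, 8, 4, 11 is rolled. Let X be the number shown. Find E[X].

E[X | heads] = (8+10+12+12+5)/5 = 47/5.
E[X | tails] = (10+8+4+11)/4 = 33/4.
E[X] = (3/4)·(47/5) + (1/4)·(33/4) = 729/80.

729/80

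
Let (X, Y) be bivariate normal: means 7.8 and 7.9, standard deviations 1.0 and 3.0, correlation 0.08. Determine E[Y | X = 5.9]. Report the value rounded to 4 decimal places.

For a bivariate normal, E[Y | X=x] = μ_Y + ρ·(σ_Y/σ_X)·(x − μ_X).
E[Y | X=5.9] = 7.9 + (0.08)·(3.0/1.0)·(5.9 − (7.8)) = 7.9 + (0.24)·(-1.9) = 7.4440.

7.4440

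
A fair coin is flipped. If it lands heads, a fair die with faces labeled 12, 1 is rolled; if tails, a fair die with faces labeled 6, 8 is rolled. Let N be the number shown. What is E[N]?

27/4

E[N | heads] = (12+1)/2 = 13/2.
E[N | tails] = (6+8)/2 = 7.
By the law of total expectation,
E[N] = (1/2)·(13/2) + (1/2)·(7) = 27/4.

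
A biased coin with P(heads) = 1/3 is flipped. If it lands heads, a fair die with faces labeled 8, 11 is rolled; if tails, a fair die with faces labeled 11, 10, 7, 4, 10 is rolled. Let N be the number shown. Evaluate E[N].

263/30

E[N | heads] = (8+11)/2 = 19/2.
E[N | tails] = (11+10+7+4+10)/5 = 42/5.
By the law of total expectation,
E[N] = (1/3)·(19/2) + (2/3)·(42/5) = 263/30.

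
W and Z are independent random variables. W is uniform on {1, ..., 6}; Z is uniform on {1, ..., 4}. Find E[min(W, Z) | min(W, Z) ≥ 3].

27/8

P(min(W, Z) ≥ 3) = 1/3.
Summing min(W,Z)·P(x,y) over outcomes with min(W, Z) ≥ 3 gives 9/8.
E[min(W, Z) | min(W, Z) ≥ 3] = (9/8) / (1/3) = 27/8.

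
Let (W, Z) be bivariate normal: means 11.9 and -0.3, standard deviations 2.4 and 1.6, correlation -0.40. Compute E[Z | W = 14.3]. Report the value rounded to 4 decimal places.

-0.9400

E[Z | W=x] = μ_Z + ρ(σ_Z/σ_W)(x − μ_W) for jointly normal variables.
E[Z | W=14.3] = -0.3 + (-0.40)·(1.6/2.4)·(14.3 − (11.9)) = -0.3 + (-0.26667)·(2.4) = -0.9400.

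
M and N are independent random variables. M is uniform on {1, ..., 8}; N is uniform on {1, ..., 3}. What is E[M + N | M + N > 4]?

68/9

P(M + N > 4) = 3/4.
Summing (M+N)·P(x,y) over outcomes with M + N > 4 gives 17/3.
E[M + N | M + N > 4] = (17/3) / (3/4) = 68/9.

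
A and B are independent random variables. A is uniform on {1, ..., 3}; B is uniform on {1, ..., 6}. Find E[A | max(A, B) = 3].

Outcomes with max(A, B) = 3: (1,3), (2,3), (3,1), (3,2), (3,3), each with probability 1/18.
E[A | max(A, B) = 3] = (1 + 2 + 3 + 3 + 3) / 5 = 12/5.

12/5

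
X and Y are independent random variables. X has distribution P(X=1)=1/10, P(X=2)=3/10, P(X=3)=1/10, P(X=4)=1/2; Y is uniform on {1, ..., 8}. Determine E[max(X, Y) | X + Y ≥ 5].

75/14

P(X + Y ≥ 5) = 7/8.
Summing max(X,Y)·P(x,y) over outcomes with X + Y ≥ 5 gives 75/16.
E[max(X, Y) | X + Y ≥ 5] = (75/16) / (7/8) = 75/14.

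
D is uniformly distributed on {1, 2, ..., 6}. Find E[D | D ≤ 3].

2

Given D ≤ 3, D is equally likely to be any of {1, 2, 3}.
E[D | D ≤ 3] = (1 + 2 + 3) / 3 = 2.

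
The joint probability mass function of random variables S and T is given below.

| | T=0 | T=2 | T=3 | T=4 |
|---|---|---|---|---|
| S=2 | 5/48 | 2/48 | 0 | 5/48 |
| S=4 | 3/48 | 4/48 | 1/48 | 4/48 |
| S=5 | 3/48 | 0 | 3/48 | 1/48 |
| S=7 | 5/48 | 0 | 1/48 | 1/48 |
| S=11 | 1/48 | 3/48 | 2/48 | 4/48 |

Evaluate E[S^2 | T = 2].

P(T = 2) = 3/16.
Σ S^2·P over the event = 4·(2/48) + 16·(4/48) + 121·(3/48) = 145/16.
E[S^2 | T = 2] = (145/16) / (3/16) = 145/3.

145/3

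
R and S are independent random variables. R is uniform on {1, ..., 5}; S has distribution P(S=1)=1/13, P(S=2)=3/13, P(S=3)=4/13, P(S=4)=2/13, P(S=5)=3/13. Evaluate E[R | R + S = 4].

13/8

P(R + S = 4) = 8/65.
Summing R·P(x,y) over outcomes with R + S = 4 gives 1/5.
E[R | R + S = 4] = (1/5) / (8/65) = 13/8.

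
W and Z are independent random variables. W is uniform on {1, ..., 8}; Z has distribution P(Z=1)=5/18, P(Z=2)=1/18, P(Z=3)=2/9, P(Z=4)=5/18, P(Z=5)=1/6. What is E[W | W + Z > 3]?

P(W + Z > 3) = 133/144.
Summing W·P(x,y) over outcomes with W + Z > 3 gives 79/18.
E[W | W + Z > 3] = (79/18) / (133/144) = 632/133.

632/133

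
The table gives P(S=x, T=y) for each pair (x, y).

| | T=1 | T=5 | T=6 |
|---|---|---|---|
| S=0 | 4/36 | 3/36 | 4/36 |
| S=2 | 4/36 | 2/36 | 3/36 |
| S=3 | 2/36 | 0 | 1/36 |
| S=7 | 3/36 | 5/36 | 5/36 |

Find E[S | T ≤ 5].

74/23

P(T ≤ 5) = 23/36.
Σ S·P over the event = 0·(4/36) + 0·(3/36) + 2·(4/36) + 2·(2/36) + 3·(2/36) + 7·(3/36) + 7·(5/36) = 37/18.
E[S | T ≤ 5] = (37/18) / (23/36) = 74/23.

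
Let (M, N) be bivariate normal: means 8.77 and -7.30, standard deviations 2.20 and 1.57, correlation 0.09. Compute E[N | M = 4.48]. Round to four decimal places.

E[N | M=x] = μ_N + ρ(σ_N/σ_M)(x − μ_M) for jointly normal variables.
E[N | M=4.48] = -7.30 + (0.09)·(1.57/2.20)·(4.48 − (8.77)) = -7.30 + (0.064227)·(-4.29) = -7.5755.

-7.5755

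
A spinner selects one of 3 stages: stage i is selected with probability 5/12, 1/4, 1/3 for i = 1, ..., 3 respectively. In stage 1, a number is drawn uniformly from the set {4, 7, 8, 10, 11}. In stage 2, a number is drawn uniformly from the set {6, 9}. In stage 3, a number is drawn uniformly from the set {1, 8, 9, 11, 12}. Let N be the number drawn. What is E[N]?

E[N | stage 1] = (4+7+8+10+11)/5 = 8.
E[N | stage 2] = (6+9)/2 = 15/2.
E[N | stage 3] = (1+8+9+11+12)/5 = 41/5.
E[N] = (5/12)·(8) + (1/4)·(15/2) + (1/3)·(41/5) = 953/120.

953/120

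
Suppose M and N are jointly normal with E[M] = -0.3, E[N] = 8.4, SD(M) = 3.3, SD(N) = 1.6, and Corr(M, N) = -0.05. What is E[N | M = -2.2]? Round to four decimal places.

8.4461

E[N | M=x] = μ_N + ρ(σ_N/σ_M)(x − μ_M) for jointly normal variables.
E[N | M=-2.2] = 8.4 + (-0.05)·(1.6/3.3)·(-2.2 − (-0.3)) = 8.4 + (-0.024242)·(-1.9) = 8.4461.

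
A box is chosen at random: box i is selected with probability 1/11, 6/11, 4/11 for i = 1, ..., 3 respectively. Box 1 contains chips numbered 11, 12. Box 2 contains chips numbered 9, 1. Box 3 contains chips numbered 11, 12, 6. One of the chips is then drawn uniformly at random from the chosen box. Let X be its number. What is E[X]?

E[X | box 1] = (11+12)/2 = 23/2.
E[X | box 2] = (9+1)/2 = 5.
E[X | box 3] = (11+12+6)/3 = 29/3.
By the law of total expectation,
E[X] = (1/11)·(23/2) + (6/11)·(5) + (4/11)·(29/3) = 481/66.

481/66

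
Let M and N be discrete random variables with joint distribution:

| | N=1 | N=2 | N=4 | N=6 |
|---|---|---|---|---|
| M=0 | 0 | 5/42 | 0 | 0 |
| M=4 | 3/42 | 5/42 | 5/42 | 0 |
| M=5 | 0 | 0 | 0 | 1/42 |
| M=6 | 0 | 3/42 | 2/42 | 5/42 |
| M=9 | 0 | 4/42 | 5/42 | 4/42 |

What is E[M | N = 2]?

74/17

P(N = 2) = 17/42.
Σ M·P over the event = 0·(5/42) + 4·(5/42) + 6·(3/42) + 9·(4/42) = 37/21.
E[M | N = 2] = (37/21) / (17/42) = 74/17.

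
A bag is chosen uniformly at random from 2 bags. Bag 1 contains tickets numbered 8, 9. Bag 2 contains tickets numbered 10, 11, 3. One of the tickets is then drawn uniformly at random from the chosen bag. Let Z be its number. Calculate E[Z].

33/4

E[Z | bag 1] = (8+9)/2 = 17/2.
E[Z | bag 2] = (10+11+3)/3 = 8.
By the law of total expectation,
E[Z] = (1/2)·(17/2) + (1/2)·(8) = 33/4.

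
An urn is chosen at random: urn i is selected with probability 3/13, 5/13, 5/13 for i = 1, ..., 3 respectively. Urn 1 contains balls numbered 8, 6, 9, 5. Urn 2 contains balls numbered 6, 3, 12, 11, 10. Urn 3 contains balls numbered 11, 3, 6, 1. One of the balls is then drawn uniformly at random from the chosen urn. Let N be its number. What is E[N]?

357/52

E[N | urn 1] = (8+6+9+5)/4 = 7.
E[N | urn 2] = (6+3+12+11+10)/5 = 42/5.
E[N | urn 3] = (11+3+6+1)/4 = 21/4.
E[N] = (3/13)·(7) + (5/13)·(42/5) + (5/13)·(21/4) = 357/52.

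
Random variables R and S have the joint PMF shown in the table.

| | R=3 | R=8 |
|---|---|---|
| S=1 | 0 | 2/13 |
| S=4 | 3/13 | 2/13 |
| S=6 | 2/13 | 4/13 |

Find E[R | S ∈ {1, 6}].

27/4

P(S ∈ {1, 6}) = 8/13.
Σ R·P over the event = 3·(2/13) + 8·(2/13) + 8·(4/13) = 54/13.
E[R | S ∈ {1, 6}] = (54/13) / (8/13) = 27/4.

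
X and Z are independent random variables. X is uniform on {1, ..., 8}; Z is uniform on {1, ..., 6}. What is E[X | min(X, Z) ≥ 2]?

P(min(X, Z) ≥ 2) = 35/48.
Summing X·P(x,y) over outcomes with min(X, Z) ≥ 2 gives 175/48.
E[X | min(X, Z) ≥ 2] = (175/48) / (35/48) = 5.

5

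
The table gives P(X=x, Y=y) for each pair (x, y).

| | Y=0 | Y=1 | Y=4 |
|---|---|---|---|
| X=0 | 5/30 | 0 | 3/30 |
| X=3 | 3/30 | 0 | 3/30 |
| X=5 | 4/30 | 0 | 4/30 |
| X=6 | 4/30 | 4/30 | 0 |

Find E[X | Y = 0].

P(Y = 0) = 8/15.
Σ X·P over the event = 0·(5/30) + 3·(3/30) + 5·(4/30) + 6·(4/30) = 53/30.
E[X | Y = 0] = (53/30) / (8/15) = 53/16.

53/16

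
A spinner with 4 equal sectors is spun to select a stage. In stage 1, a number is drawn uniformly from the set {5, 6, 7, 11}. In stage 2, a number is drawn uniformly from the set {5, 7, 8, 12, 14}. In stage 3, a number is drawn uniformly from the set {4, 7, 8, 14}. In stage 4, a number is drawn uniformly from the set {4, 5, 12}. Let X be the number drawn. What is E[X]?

E[X | stage 1] = (5+6+7+11)/4 = 29/4.
E[X | stage 2] = (5+7+8+12+14)/5 = 46/5.
E[X | stage 3] = (4+7+8+14)/4 = 33/4.
E[X | stage 4] = (4+5+12)/3 = 7.
By the law of total expectation,
E[X] = (1/4)·(29/4) + (1/4)·(46/5) + (1/4)·(33/4) + (1/4)·(7) = 317/40.

317/40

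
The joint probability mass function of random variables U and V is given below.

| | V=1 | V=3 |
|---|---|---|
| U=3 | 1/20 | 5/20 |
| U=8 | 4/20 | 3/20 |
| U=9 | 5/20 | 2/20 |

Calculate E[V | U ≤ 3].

8/3

P(U ≤ 3) = 3/10.
Σ V·P over the event = 1·(1/20) + 3·(5/20) = 4/5.
E[V | U ≤ 3] = (4/5) / (3/10) = 8/3.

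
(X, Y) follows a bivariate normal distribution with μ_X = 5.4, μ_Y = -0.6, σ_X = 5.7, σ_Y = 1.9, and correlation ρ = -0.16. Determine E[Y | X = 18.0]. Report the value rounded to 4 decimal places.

E[Y | X=x] = μ_Y + ρ(σ_Y/σ_X)(x − μ_X) for jointly normal variables.
E[Y | X=18.0] = -0.6 + (-0.16)·(1.9/5.7)·(18.0 − (5.4)) = -0.6 + (-0.053333)·(12.6) = -1.2720.

-1.2720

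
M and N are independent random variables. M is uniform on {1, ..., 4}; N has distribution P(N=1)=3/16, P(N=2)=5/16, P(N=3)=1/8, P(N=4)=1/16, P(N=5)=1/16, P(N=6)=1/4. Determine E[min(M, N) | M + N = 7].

15/8

P(M + N = 7) = 1/8.
Summing min(M,N)·P(x,y) over outcomes with M + N = 7 gives 15/64.
E[min(M, N) | M + N = 7] = (15/64) / (1/8) = 15/8.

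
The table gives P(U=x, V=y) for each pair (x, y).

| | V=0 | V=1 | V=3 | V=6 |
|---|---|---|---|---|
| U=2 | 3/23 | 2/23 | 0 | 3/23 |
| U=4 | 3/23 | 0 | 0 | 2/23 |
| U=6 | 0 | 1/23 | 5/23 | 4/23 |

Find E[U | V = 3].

6

P(V = 3) = 5/23.
Σ U·P over the event = 6·(5/23) = 30/23.
E[U | V = 3] = (30/23) / (5/23) = 6.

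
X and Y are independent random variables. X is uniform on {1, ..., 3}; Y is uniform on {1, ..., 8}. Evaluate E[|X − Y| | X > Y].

4/3

Outcomes with X > Y: (2,1), (3,1), (3,2), each with probability 1/24.
E[|X − Y| | X > Y] = (1 + 2 + 1) / 3 = 4/3.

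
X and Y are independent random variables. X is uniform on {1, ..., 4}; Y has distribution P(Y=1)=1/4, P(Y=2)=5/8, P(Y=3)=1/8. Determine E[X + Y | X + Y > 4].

P(X + Y > 4) = 15/32.
Summing (X+Y)·P(x,y) over outcomes with X + Y > 4 gives 83/32.
E[X + Y | X + Y > 4] = (83/32) / (15/32) = 83/15.

83/15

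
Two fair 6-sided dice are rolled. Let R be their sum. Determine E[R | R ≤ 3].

8/3

P(R ≤ 3) = 1/12.
Σ over the event: 2·1/36 + 3·1/18 = 2/9.
E[R | R ≤ 3] = (2/9) / (1/12) = 8/3.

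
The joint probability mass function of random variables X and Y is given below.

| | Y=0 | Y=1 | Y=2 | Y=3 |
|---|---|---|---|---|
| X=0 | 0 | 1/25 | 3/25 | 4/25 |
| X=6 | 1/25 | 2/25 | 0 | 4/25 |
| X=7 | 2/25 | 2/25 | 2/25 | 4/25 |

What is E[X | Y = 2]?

P(Y = 2) = 1/5.
Σ X·P over the event = 0·(3/25) + 7·(2/25) = 14/25.
E[X | Y = 2] = (14/25) / (1/5) = 14/5.

14/5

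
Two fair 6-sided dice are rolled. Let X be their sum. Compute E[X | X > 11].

12

P(X > 11) = 1/36.
Σ over the event: 12·1/36 = 1/3.
E[X | X > 11] = (1/3) / (1/36) = 12.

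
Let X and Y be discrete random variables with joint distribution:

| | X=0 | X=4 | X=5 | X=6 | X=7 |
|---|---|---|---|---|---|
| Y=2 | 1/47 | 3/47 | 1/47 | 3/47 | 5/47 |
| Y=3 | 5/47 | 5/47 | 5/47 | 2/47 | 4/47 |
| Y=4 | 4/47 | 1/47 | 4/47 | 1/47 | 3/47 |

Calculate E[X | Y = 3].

P(Y = 3) = 21/47.
Σ X·P over the event = 0·(5/47) + 4·(5/47) + 5·(5/47) + 6·(2/47) + 7·(4/47) = 85/47.
E[X | Y = 3] = (85/47) / (21/47) = 85/21.

85/21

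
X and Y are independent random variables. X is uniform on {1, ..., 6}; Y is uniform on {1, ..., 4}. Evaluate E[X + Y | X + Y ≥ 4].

P(X + Y ≥ 4) = 7/8.
Summing (X+Y)·P(x,y) over outcomes with X + Y ≥ 4 gives 17/3.
E[X + Y | X + Y ≥ 4] = (17/3) / (7/8) = 136/21.

136/21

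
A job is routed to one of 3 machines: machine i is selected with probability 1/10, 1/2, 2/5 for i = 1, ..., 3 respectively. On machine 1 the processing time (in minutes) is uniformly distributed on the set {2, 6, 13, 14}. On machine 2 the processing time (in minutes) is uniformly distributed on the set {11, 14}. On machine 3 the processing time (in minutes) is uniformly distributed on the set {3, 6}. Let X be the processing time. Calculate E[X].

357/40

E[X | machine 1] = (2+6+13+14)/4 = 35/4.
E[X | machine 2] = (11+14)/2 = 25/2.
E[X | machine 3] = (3+6)/2 = 9/2.
By the law of total expectation,
E[X] = (1/10)·(35/4) + (1/2)·(25/2) + (2/5)·(9/2) = 357/40.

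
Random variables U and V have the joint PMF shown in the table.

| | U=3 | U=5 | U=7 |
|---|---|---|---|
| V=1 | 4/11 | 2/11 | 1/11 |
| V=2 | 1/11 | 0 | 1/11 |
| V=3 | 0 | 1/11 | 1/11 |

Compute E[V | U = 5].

P(U = 5) = 3/11.
Σ V·P over the event = 1·(2/11) + 3·(1/11) = 5/11.
E[V | U = 5] = (5/11) / (3/11) = 5/3.

5/3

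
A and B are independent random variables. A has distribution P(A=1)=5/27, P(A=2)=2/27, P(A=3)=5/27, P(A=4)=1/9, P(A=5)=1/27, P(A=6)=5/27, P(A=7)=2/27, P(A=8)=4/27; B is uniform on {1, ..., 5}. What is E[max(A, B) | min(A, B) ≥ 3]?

P(min(A, B) ≥ 3) = 4/9.
Summing max(A,B)·P(x,y) over outcomes with min(A, B) ≥ 3 gives 38/15.
E[max(A, B) | min(A, B) ≥ 3] = (38/15) / (4/9) = 57/10.

57/10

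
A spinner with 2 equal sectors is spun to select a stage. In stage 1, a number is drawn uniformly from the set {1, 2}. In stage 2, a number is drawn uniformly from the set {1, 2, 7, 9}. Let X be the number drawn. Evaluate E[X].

25/8

E[X | stage 1] = (1+2)/2 = 3/2.
E[X | stage 2] = (1+2+7+9)/4 = 19/4.
E[X] = (1/2)·(3/2) + (1/2)·(19/4) = 25/8.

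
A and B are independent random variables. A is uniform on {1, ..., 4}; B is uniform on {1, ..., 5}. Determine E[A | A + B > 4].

P(A + B > 4) = 7/10.
Summing A·P(x,y) over outcomes with A + B > 4 gives 2.
E[A | A + B > 4] = (2) / (7/10) = 20/7.

20/7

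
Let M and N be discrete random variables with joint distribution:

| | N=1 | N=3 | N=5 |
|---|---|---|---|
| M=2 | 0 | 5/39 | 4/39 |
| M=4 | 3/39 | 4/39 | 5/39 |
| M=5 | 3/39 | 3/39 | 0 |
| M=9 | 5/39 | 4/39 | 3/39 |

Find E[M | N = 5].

55/12

P(N = 5) = 4/13.
Summing M·P(M=x,N=y) over the conditioning event gives 55/39.
E[M | N = 5] = (55/39) / (4/13) = 55/12.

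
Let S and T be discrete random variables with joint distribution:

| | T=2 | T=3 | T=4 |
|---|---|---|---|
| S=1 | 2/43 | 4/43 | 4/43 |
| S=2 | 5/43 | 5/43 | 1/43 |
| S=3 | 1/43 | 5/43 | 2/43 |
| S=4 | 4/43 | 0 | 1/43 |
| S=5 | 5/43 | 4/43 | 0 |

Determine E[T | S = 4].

P(S = 4) = 5/43.
Σ T·P over the event = 2·(4/43) + 4·(1/43) = 12/43.
E[T | S = 4] = (12/43) / (5/43) = 12/5.

12/5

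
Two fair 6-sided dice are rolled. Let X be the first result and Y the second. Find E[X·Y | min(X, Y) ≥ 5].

121/4

Outcomes with min(X, Y) ≥ 5: (5,5), (5,6), (6,5), (6,6), each with probability 1/36.
E[X·Y | min(X, Y) ≥ 5] = (25 + 30 + 30 + 36) / 4 = 121/4.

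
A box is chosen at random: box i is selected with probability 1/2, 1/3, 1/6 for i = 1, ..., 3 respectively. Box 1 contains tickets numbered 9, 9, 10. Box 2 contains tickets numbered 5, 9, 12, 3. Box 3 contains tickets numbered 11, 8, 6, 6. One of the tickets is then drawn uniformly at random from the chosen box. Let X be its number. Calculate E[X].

67/8

E[X | box 1] = (9+9+10)/3 = 28/3.
E[X | box 2] = (5+9+12+3)/4 = 29/4.
E[X | box 3] = (11+8+6+6)/4 = 31/4.
By the law of total expectation,
E[X] = (1/2)·(28/3) + (1/3)·(29/4) + (1/6)·(31/4) = 67/8.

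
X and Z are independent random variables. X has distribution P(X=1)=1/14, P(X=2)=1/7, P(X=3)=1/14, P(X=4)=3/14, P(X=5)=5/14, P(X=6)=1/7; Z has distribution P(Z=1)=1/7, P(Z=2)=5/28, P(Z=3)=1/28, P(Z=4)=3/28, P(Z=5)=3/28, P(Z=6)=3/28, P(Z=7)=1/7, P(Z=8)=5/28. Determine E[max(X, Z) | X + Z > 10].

P(X + Z > 10) = 61/196.
Summing max(X,Z)·P(x,y) over outcomes with X + Z > 10 gives 9/4.
E[max(X, Z) | X + Z > 10] = (9/4) / (61/196) = 441/61.

441/61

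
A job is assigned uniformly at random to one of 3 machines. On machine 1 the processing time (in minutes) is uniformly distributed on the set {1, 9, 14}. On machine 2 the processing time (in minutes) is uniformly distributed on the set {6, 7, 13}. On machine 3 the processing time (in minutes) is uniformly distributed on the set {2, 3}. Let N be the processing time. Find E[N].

115/18

E[N | machine 1] = (1+9+14)/3 = 8.
E[N | machine 2] = (6+7+13)/3 = 26/3.
E[N | machine 3] = (2+3)/2 = 5/2.
E[N] = (1/3)·(8) + (1/3)·(26/3) + (1/3)·(5/2) = 115/18.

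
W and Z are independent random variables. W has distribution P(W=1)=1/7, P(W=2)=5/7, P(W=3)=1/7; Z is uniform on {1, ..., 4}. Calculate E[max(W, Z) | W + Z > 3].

P(W + Z > 3) = 3/4.
Summing max(W,Z)·P(x,y) over outcomes with W + Z > 3 gives 65/28.
E[max(W, Z) | W + Z > 3] = (65/28) / (3/4) = 65/21.

65/21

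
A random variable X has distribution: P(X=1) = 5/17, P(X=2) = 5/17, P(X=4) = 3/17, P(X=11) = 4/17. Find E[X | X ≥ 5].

P(X ≥ 5) = 4/17.
Σ over the event: 11·4/17 = 44/17.
E[X | X ≥ 5] = (44/17) / (4/17) = 11.

11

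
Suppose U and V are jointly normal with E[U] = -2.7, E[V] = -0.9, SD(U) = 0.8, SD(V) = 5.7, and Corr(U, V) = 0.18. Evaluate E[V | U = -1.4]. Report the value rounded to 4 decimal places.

E[V | U=x] = μ_V + ρ(σ_V/σ_U)(x − μ_U) for jointly normal variables.
E[V | U=-1.4] = -0.9 + (0.18)·(5.7/0.8)·(-1.4 − (-2.7)) = -0.9 + (1.2825)·(1.3) = 0.7673.

0.7673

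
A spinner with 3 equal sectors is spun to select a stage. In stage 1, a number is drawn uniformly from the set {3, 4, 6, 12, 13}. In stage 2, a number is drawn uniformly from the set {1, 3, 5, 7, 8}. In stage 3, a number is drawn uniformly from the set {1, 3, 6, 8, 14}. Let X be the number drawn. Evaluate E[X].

E[X | stage 1] = (3+4+6+12+13)/5 = 38/5.
E[X | stage 2] = (1+3+5+7+8)/5 = 24/5.
E[X | stage 3] = (1+3+6+8+14)/5 = 32/5.
By the law of total expectation,
E[X] = (1/3)·(38/5) + (1/3)·(24/5) + (1/3)·(32/5) = 94/15.

94/15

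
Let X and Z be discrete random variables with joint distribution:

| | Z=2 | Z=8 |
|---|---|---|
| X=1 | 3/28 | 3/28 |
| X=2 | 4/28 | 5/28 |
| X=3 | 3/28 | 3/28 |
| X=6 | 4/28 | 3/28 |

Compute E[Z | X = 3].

5

P(X = 3) = 3/14.
Σ Z·P over the event = 2·(3/28) + 8·(3/28) = 15/14.
E[Z | X = 3] = (15/14) / (3/14) = 5.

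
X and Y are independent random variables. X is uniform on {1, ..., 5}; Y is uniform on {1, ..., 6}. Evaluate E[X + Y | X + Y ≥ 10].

31/3

P(X + Y ≥ 10) = 1/10.
Summing (X+Y)·P(x,y) over outcomes with X + Y ≥ 10 gives 31/30.
E[X + Y | X + Y ≥ 10] = (31/30) / (1/10) = 31/3.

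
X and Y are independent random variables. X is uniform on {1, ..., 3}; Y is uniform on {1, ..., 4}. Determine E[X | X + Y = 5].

Outcomes with X + Y = 5: (1,4), (2,3), (3,2), each with probability 1/12.
E[X | X + Y = 5] = (1 + 2 + 3) / 3 = 2.

2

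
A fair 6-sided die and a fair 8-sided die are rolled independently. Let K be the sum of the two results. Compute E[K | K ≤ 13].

P(K ≤ 13) = 47/48.
E[K | K ≤ 13] = (185/24) / (47/48) = 370/47.

370/47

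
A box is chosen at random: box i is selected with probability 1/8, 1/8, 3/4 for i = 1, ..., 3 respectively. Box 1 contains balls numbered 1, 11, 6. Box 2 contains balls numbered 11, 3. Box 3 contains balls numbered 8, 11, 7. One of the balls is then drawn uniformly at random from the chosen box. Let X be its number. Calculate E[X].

E[X | box 1] = (1+11+6)/3 = 6.
E[X | box 2] = (11+3)/2 = 7.
E[X | box 3] = (8+11+7)/3 = 26/3.
E[X] = (1/8)·(6) + (1/8)·(7) + (3/4)·(26/3) = 65/8.

65/8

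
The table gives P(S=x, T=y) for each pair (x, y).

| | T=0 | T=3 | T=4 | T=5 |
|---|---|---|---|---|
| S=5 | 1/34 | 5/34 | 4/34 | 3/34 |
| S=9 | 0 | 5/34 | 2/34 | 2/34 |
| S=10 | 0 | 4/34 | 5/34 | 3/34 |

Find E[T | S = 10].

P(S = 10) = 6/17.
Σ T·P over the event = 3·(4/34) + 4·(5/34) + 5·(3/34) = 47/34.
E[T | S = 10] = (47/34) / (6/17) = 47/12.

47/12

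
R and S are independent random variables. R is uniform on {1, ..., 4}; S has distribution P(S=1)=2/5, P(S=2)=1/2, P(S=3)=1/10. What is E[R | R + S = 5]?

P(R + S = 5) = 1/4.
Summing R·P(x,y) over outcomes with R + S = 5 gives 33/40.
E[R | R + S = 5] = (33/40) / (1/4) = 33/10.

33/10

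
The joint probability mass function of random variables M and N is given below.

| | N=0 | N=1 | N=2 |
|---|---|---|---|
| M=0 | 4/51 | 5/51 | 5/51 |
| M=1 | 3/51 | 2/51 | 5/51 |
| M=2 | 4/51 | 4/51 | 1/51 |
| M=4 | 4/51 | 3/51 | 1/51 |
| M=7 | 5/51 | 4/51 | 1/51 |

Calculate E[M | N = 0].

31/10

P(N = 0) = 20/51.
Σ M·P over the event = 0·(4/51) + 1·(3/51) + 2·(4/51) + 4·(4/51) + 7·(5/51) = 62/51.
E[M | N = 0] = (62/51) / (20/51) = 31/10.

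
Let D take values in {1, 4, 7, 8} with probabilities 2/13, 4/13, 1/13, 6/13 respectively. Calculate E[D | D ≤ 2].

P(D ≤ 2) = 2/13.
Σ over the event: 1·2/13 = 2/13.
E[D | D ≤ 2] = (2/13) / (2/13) = 1.

1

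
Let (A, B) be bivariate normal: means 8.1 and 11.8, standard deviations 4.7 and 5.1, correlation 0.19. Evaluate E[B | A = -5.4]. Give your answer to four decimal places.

9.0167

For a bivariate normal, E[B | A=x] = μ_B + ρ·(σ_B/σ_A)·(x − μ_A).
E[B | A=-5.4] = 11.8 + (0.19)·(5.1/4.7)·(-5.4 − (8.1)) = 11.8 + (0.20617)·(-13.5) = 9.0167.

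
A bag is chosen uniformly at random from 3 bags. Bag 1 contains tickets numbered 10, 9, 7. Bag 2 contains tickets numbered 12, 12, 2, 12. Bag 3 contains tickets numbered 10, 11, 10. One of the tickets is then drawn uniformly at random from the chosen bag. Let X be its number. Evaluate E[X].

E[X | bag 1] = (10+9+7)/3 = 26/3.
E[X | bag 2] = (12+12+2+12)/4 = 19/2.
E[X | bag 3] = (10+11+10)/3 = 31/3.
E[X] = (1/3)·(26/3) + (1/3)·(19/2) + (1/3)·(31/3) = 19/2.

19/2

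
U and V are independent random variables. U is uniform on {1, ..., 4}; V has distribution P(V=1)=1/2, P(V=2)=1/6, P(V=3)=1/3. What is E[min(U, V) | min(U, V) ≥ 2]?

P(min(U, V) ≥ 2) = 3/8.
Summing min(U,V)·P(x,y) over outcomes with min(U, V) ≥ 2 gives 11/12.
E[min(U, V) | min(U, V) ≥ 2] = (11/12) / (3/8) = 22/9.

22/9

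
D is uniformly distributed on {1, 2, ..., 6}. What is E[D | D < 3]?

Given D < 3, D is equally likely to be any of {1, 2}.
E[D | D < 3] = (1 + 2) / 2 = 3/2.

3/2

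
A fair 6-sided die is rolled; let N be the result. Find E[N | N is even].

4

Given N is even, N is equally likely to be any of {2, 4, 6}.
E[N | N is even] = (2 + 4 + 6) / 3 = 4.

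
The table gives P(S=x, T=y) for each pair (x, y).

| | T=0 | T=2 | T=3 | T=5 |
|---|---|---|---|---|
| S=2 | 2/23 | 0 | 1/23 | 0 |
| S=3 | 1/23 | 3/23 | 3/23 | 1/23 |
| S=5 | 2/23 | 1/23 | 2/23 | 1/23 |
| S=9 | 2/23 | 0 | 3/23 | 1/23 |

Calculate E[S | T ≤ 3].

P(T ≤ 3) = 20/23.
Summing S·P(S=x,T=y) over the conditioning event gives 97/23.
E[S | T ≤ 3] = (97/23) / (20/23) = 97/20.

97/20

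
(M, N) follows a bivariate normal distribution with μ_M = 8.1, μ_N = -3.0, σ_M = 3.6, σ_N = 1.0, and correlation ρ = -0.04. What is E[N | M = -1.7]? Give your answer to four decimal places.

-2.8911

For a bivariate normal, E[N | M=x] = μ_N + ρ·(σ_N/σ_M)·(x − μ_M).
E[N | M=-1.7] = -3.0 + (-0.04)·(1.0/3.6)·(-1.7 − (8.1)) = -3.0 + (-0.011111)·(-9.8) = -2.8911.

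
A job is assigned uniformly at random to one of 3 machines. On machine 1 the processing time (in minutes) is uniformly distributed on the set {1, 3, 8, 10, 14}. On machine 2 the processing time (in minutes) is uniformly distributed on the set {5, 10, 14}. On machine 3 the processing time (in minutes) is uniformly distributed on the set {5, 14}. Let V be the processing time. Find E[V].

E[V | machine 1] = (1+3+8+10+14)/5 = 36/5.
E[V | machine 2] = (5+10+14)/3 = 29/3.
E[V | machine 3] = (5+14)/2 = 19/2.
E[V] = (1/3)·(36/5) + (1/3)·(29/3) + (1/3)·(19/2) = 791/90.

791/90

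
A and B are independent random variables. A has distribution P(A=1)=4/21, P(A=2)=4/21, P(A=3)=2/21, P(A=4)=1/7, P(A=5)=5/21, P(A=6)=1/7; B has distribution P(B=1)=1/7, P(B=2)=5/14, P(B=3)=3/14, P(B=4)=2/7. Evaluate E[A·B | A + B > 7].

P(A + B > 7) = 83/294.
Summing AB·P(x,y) over outcomes with A + B > 7 gives 1447/294.
E[A·B | A + B > 7] = (1447/294) / (83/294) = 1447/83.

1447/83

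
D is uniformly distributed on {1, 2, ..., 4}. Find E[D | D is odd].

2

Given D is odd, D is equally likely to be any of {1, 3}.
E[D | D is odd] = (1 + 3) / 2 = 2.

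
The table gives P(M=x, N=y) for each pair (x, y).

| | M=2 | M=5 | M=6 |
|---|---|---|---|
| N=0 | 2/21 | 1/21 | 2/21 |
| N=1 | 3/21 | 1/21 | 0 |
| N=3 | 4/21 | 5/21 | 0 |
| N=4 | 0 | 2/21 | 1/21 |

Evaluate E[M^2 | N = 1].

37/4

P(N = 1) = 4/21.
Σ M^2·P over the event = 4·(3/21) + 25·(1/21) = 37/21.
E[M^2 | N = 1] = (37/21) / (4/21) = 37/4.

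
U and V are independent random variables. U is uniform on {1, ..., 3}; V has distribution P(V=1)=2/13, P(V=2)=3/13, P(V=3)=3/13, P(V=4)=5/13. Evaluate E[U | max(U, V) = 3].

P(max(U, V) = 3) = 14/39.
Summing U·P(x,y) over outcomes with max(U, V) = 3 gives 11/13.
E[U | max(U, V) = 3] = (11/13) / (14/39) = 33/14.

33/14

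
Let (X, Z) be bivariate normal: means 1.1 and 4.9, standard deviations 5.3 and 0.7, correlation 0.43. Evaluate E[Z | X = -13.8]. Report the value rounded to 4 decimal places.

4.0538

For a bivariate normal, E[Z | X=x] = μ_Z + ρ·(σ_Z/σ_X)·(x − μ_X).
E[Z | X=-13.8] = 4.9 + (0.43)·(0.7/5.3)·(-13.8 − (1.1)) = 4.9 + (0.056792)·(-14.9) = 4.0538.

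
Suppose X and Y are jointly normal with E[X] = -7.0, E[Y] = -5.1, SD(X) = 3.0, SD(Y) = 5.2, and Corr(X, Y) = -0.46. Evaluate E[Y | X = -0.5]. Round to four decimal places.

For a bivariate normal, E[Y | X=x] = μ_Y + ρ·(σ_Y/σ_X)·(x − μ_X).
E[Y | X=-0.5] = -5.1 + (-0.46)·(5.2/3.0)·(-0.5 − (-7.0)) = -5.1 + (-0.797333)·(6.5) = -10.2827.

-10.2827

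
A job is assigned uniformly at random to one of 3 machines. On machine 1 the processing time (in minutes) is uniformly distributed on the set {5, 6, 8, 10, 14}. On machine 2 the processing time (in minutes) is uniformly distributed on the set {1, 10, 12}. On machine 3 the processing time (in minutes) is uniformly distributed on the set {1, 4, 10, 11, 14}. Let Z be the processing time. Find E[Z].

E[Z | machine 1] = (5+6+8+10+14)/5 = 43/5.
E[Z | machine 2] = (1+10+12)/3 = 23/3.
E[Z | machine 3] = (1+4+10+11+14)/5 = 8.
E[Z] = (1/3)·(43/5) + (1/3)·(23/3) + (1/3)·(8) = 364/45.

364/45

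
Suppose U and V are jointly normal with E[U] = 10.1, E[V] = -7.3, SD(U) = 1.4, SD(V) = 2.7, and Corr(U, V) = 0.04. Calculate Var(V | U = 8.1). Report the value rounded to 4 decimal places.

For a bivariate normal, Var(V | U=x) = σ_V²(1 − ρ²).
Var(V | U=8.1) = (2.7)²·(1 − (0.04)²) = 7.29·0.9984 = 7.2783.

7.2783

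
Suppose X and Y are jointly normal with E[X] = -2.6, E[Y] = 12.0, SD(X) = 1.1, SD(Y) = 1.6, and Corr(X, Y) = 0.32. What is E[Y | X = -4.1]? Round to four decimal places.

The regression of Y on X has slope ρ·σ_Y/σ_X and passes through (μ_X, μ_Y).
E[Y | X=-4.1] = 12.0 + (0.32)·(1.6/1.1)·(-4.1 − (-2.6)) = 12.0 + (0.46545)·(-1.5) = 11.3018.

11.3018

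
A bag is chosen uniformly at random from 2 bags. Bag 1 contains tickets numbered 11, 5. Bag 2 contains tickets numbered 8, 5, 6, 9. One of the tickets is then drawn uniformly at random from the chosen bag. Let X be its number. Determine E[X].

E[X | bag 1] = (11+5)/2 = 8.
E[X | bag 2] = (8+5+6+9)/4 = 7.
By the law of total expectation,
E[X] = (1/2)·(8) + (1/2)·(7) = 15/2.

15/2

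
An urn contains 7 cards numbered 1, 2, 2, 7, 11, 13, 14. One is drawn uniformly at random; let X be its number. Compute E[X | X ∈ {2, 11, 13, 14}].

42/5

P(X ∈ {2, 11, 13, 14}) = 5/7.
Σ over the event: 2·2/7 + 11·1/7 + 13·1/7 + 14·1/7 = 6.
E[X | X ∈ {2, 11, 13, 14}] = (6) / (5/7) = 42/5.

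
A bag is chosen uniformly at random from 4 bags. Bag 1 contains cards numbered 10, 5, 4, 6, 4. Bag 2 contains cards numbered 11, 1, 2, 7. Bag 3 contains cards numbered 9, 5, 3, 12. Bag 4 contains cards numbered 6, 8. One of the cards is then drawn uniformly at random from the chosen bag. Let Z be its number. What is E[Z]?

253/40

E[Z | bag 1] = (10+5+4+6+4)/5 = 29/5.
E[Z | bag 2] = (11+1+2+7)/4 = 21/4.
E[Z | bag 3] = (9+5+3+12)/4 = 29/4.
E[Z | bag 4] = (6+8)/2 = 7.
By the law of total expectation,
E[Z] = (1/4)·(29/5) + (1/4)·(21/4) + (1/4)·(29/4) + (1/4)·(7) = 253/40.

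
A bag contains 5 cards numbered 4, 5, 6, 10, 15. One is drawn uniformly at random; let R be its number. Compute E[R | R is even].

20/3

P(R is even) = 3/5.
Σ over the event: 4·1/5 + 6·1/5 + 10·1/5 = 4.
E[R | R is even] = (4) / (3/5) = 20/3.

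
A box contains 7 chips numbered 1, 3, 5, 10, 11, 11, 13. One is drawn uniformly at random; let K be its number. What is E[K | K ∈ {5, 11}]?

9

P(K ∈ {5, 11}) = 3/7.
Σ over the event: 5·1/7 + 11·2/7 = 27/7.
E[K | K ∈ {5, 11}] = (27/7) / (3/7) = 9.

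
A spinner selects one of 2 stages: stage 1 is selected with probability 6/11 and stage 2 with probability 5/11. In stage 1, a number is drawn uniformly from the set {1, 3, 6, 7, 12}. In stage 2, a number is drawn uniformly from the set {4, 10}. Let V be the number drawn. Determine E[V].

E[V | stage 1] = (1+3+6+7+12)/5 = 29/5.
E[V | stage 2] = (4+10)/2 = 7.
E[V] = (6/11)·(29/5) + (5/11)·(7) = 349/55.

349/55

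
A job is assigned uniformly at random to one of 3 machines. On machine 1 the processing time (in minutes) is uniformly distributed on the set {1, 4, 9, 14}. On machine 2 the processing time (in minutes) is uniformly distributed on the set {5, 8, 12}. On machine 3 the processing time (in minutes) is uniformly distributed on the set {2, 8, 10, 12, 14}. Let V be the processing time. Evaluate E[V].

E[V | machine 1] = (1+4+9+14)/4 = 7.
E[V | machine 2] = (5+8+12)/3 = 25/3.
E[V | machine 3] = (2+8+10+12+14)/5 = 46/5.
E[V] = (1/3)·(7) + (1/3)·(25/3) + (1/3)·(46/5) = 368/45.

368/45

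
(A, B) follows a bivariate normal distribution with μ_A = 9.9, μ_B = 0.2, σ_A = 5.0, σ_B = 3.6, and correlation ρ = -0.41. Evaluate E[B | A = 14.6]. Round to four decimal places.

-1.1874

E[B | A=x] = μ_B + ρ(σ_B/σ_A)(x − μ_A) for jointly normal variables.
E[B | A=14.6] = 0.2 + (-0.41)·(3.6/5.0)·(14.6 − (9.9)) = 0.2 + (-0.2952)·(4.7) = -1.1874.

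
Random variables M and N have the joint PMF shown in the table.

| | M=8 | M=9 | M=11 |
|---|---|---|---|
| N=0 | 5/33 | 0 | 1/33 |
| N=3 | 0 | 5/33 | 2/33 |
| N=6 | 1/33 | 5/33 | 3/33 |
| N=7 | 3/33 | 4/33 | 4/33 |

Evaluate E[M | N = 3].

67/7

P(N = 3) = 7/33.
Summing M·P(M=x,N=y) over the conditioning event gives 67/33.
E[M | N = 3] = (67/33) / (7/33) = 67/7.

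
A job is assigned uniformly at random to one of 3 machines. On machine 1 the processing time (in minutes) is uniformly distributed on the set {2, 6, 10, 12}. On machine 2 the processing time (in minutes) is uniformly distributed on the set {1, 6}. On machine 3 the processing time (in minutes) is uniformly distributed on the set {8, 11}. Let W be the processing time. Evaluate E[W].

E[W | machine 1] = (2+6+10+12)/4 = 15/2.
E[W | machine 2] = (1+6)/2 = 7/2.
E[W | machine 3] = (8+11)/2 = 19/2.
E[W] = (1/3)·(15/2) + (1/3)·(7/2) + (1/3)·(19/2) = 41/6.

41/6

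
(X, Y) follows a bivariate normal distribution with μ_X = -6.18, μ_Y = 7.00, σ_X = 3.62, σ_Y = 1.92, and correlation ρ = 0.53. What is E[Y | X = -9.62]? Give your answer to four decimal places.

6.0330

E[Y | X=x] = μ_Y + ρ(σ_Y/σ_X)(x − μ_X) for jointly normal variables.
E[Y | X=-9.62] = 7.00 + (0.53)·(1.92/3.62)·(-9.62 − (-6.18)) = 7.00 + (0.2811)·(-3.44) = 6.0330.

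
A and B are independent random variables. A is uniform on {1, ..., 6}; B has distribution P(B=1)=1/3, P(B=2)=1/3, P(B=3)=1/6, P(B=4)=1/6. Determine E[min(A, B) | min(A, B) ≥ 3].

27/8

P(min(A, B) ≥ 3) = 2/9.
Summing min(A,B)·P(x,y) over outcomes with min(A, B) ≥ 3 gives 3/4.
E[min(A, B) | min(A, B) ≥ 3] = (3/4) / (2/9) = 27/8.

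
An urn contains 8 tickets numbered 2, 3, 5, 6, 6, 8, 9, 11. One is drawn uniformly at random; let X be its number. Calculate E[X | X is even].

P(X is even) = 1/2.
Σ over the event: 2·1/8 + 6·1/4 + 8·1/8 = 11/4.
E[X | X is even] = (11/4) / (1/2) = 11/2.

11/2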